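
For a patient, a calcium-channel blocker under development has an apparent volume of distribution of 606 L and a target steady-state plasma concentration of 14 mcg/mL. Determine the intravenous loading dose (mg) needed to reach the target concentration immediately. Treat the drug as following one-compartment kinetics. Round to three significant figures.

LD = Vd × C = 606.0 × 14.00 = 8484 mg

8480 mg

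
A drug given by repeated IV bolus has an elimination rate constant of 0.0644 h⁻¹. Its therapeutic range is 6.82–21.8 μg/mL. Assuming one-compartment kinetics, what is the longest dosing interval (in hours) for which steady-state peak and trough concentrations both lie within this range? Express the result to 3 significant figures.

18.0 h

Between IV bolus doses, concentration decays as C = C₀·e^(−kτ), so C_peak/C_trough = e^(kτ).
τ_max = ln(C_peak/C_trough) / k = ln(21.8/6.82) / 0.06440 = 1.162 / 0.06440 = 18.04 h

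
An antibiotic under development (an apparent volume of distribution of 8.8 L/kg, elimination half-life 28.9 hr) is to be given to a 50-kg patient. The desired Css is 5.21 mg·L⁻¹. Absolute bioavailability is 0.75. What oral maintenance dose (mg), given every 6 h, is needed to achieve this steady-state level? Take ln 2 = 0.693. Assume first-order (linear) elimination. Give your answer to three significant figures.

Vd(total) = 50 kg × 8.8 L/kg = 440.0 L
CL = ln 2 · Vd / t½ = 0.693 × 440.0 / 28.9 = 10.55 L/h
D = CL × Css × τ / F = 10.55 × 5.21 × 6 / 0.75 = 439.7 mg

440 mg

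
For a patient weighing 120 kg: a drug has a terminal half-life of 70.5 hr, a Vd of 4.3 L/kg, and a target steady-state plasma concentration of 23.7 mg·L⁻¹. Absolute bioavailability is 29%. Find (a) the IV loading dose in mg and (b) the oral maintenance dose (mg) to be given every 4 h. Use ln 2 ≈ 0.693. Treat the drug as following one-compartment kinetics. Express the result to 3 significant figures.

(a) 12200 mg; (b) 1660 mg

Vd = 4.3 L/kg × 120 kg = 516.0 L
LD = Vd × C = 516.0 × 23.7 = 12230 mg
CL = 0.693 × Vd / t½ = 0.693 × 516.0 / 70.5 = 5.072 L/h
D = CL × Css × τ / F = 5.072 × 23.7 × 4 / 0.29 = 1658 mg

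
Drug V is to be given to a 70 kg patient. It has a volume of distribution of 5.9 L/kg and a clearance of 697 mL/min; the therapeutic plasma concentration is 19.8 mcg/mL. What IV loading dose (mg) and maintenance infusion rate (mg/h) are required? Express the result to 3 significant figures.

(a) 8180 mg; (b) 828 mg/h

Vd = 5.9 L/kg × 70 kg = 413.0 L
Loading: fill Vd to C_target → 413.0 L × 19.8 mg/L = 8177 mg
CL = 697 mL/min × 60/1000 = 41.82 L/h
Infusion rate = 41.82 L/h × 19.8 mg/L = 828.0 mg/h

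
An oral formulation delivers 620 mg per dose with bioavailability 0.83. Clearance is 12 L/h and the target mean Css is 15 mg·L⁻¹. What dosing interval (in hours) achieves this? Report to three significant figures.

F·D/τ = CL·Css → τ = F·D / (CL·Css).
τ = 0.83 × 620 / (12 × 15) = 2.859 h

2.86 h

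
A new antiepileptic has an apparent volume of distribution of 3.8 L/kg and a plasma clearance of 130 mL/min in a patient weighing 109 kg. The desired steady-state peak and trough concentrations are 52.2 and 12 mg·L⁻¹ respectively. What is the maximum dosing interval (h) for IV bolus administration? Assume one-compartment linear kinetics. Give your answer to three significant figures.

Vd = 3.8 L/kg × 109 kg = 414.2 L
CL = 130 mL/min = 130 × 0.06 = 7.800 L/h
k = CL / Vd = 7.800 / 414.2 = 0.01883 h⁻¹
Between IV bolus doses, concentration decays as C = C₀·e^(−kτ), so C_peak/C_trough = e^(kτ).
τ_max = ln(C_peak/C_trough) / k = ln(52.2/12) / 0.01883 = 1.470 / 0.01883 = 78.07 h

78.1 h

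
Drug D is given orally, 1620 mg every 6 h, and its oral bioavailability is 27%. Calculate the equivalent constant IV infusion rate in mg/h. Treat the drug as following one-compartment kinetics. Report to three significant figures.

Equivalent systemic input: infusion rate = F·D/τ.
Rate = 0.27 × 1620 / 6 = 72.90 mg/h

72.9 mg/h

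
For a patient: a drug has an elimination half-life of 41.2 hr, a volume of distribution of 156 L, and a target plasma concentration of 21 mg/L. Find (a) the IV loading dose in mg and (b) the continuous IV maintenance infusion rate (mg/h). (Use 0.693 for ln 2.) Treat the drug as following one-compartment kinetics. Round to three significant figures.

(a) 3280 mg; (b) 55.1 mg/h

LD = Vd × C = 156.0 × 21 = 3276 mg
CL = 0.693 × Vd / t½ = 0.693 × 156.0 / 41.2 = 2.624 L/h
Infusion rate = CL × Css = 2.624 × 21 = 55.10 mg/h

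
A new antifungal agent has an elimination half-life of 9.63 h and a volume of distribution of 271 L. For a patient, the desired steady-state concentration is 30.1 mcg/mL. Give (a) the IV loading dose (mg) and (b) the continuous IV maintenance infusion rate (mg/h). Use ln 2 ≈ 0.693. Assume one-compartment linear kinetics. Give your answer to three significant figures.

LD = Vd × C = 271.0 × 30.1 = 8157 mg
CL = 0.693 × Vd / t½ = 0.693 × 271.0 / 9.63 = 19.50 L/h
Infusion rate = CL × Css = 19.50 × 30.1 = 587.0 mg/h

(a) 8160 mg; (b) 587 mg/h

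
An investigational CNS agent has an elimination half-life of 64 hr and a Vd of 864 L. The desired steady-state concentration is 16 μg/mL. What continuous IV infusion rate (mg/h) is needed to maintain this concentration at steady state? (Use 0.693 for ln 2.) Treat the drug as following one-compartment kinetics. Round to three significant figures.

150 mg/h

k = 0.693/64 = 0.01083 h⁻¹, so CL = k·Vd = 0.01083 × 864.0 = 9.357 L/h
Infusion rate = CL × Css = 9.357 × 16 = 149.7 mg/h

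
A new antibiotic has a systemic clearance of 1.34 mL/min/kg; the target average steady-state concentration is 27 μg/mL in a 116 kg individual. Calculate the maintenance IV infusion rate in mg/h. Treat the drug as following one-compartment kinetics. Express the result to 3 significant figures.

252 mg/h

CL = 1.34 mL/min/kg × 116 kg = 155.4 mL/min = 155.4 × 60/1000 = 9.324 L/h
Infusion rate = CL · Css = 9.324 L/h × 27 mg/L = 251.7 mg/h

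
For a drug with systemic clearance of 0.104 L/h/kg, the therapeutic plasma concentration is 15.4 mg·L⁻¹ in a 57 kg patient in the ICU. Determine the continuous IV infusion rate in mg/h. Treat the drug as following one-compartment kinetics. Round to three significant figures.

91.3 mg/h

CL = 0.104 L/h/kg × 57 kg = 5.928 L/h
Rate = CL × Css = 5.928 × 15.4 = 91.29 mg/h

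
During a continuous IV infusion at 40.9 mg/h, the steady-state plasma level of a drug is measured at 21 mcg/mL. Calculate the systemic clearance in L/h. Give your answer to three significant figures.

At steady state, infusion rate = CL × Css, so CL = rate / Css.
CL = 40.9 / 21 = 1.948 L/h

1.95 L/h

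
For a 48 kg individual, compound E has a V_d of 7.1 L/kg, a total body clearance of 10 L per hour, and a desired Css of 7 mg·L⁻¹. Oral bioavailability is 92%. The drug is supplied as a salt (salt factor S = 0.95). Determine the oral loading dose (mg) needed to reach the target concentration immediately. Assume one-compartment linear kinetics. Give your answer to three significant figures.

Vd = 7.1 L/kg × 48 kg = 340.8 L
LD is governed by Vd — clearance does not enter the loading-dose calculation.
LD = Vd × C / F / S = 340.8 × 7.000 / 0.92 / 0.95 = 2730 mg

2730 mg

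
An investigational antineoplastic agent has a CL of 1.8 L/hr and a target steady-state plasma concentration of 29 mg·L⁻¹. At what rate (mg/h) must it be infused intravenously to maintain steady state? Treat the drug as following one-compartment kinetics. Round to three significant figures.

52.2 mg/h

At steady state, infusion rate equals elimination rate: rate in = CL × Css.
Infusion rate = CL · Css = 1.800 L/h × 29 mg/L = 52.20 mg/h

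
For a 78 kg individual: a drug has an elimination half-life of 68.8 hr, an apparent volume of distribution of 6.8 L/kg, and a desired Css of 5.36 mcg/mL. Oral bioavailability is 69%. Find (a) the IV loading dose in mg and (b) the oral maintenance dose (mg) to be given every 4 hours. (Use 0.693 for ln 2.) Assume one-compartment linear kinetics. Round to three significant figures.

Vd(total) = 78 kg × 6.8 L/kg = 530.4 L
LD = Vd × C = 530.4 × 5.36 = 2843 mg
CL = 0.693 × Vd / t½ = 0.693 × 530.4 / 68.8 = 5.343 L/h
D = CL × Css × τ / F = 5.343 × 5.36 × 4 / 0.69 = 166.0 mg

(a) 2840 mg; (b) 166 mg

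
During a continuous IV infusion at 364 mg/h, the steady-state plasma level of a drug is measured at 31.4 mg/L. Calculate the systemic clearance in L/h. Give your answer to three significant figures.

11.6 L/h

At steady state, infusion rate = CL × Css, so CL = rate / Css.
CL = 364 / 31.4 = 11.59 L/h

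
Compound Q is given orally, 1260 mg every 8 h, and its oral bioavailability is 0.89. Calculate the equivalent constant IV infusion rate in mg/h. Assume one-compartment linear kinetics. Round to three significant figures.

Equivalent systemic input: infusion rate = F·D/τ.
Rate = 0.89 × 1260 / 8 = 140.2 mg/h

140 mg/h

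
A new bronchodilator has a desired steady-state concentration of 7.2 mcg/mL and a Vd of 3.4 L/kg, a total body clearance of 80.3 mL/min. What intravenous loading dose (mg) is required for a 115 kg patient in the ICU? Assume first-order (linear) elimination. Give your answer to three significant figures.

2820 mg

Vd(total) = 115 kg × 3.4 L/kg = 391.0 L
The loading dose fills Vd to the target concentration; clearance is irrelevant here.
LD = Vd × C = 391.0 × 7.200 = 2815 mg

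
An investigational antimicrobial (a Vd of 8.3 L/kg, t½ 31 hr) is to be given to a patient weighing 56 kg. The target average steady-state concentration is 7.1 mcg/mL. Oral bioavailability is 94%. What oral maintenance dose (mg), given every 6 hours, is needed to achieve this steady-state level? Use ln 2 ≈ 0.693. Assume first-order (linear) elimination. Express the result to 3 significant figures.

471 mg

Vd(total) = 56 kg × 8.3 L/kg = 464.8 L
CL = ln 2 · Vd / t½ = 0.693 × 464.8 / 31 = 10.39 L/h
D = CL × Css × τ / F = 10.39 × 7.1 × 6 / 0.94 = 470.9 mg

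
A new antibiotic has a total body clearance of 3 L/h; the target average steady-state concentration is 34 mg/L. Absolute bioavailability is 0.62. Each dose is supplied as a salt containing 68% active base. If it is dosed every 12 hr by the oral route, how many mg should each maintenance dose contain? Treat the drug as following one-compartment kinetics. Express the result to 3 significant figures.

D = CL × Css × τ / F / S = 3.000 × 34 × 12 / 0.62 / 0.68 = 2903 mg

2900 mg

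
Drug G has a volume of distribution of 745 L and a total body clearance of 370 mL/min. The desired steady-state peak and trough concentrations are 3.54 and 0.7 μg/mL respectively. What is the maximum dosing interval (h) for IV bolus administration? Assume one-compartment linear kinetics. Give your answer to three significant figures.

CL = 370 mL/min × 60/1000 = 22.20 L/h
k = CL / Vd = 22.20 / 745.0 = 0.02980 h⁻¹
Between IV bolus doses, concentration decays as C = C₀·e^(−kτ), so C_peak/C_trough = e^(kτ).
τ_max = ln(C_peak/C_trough) / k = ln(3.54/0.7) / 0.02980 = 1.621 / 0.02980 = 54.40 h

54.4 h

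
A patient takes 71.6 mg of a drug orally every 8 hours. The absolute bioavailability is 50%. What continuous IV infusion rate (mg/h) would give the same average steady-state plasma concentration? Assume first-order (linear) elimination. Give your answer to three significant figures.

4.48 mg/h

Equivalent systemic input: infusion rate = F·D/τ.
Rate = 0.5 × 71.6 / 8 = 4.475 mg/h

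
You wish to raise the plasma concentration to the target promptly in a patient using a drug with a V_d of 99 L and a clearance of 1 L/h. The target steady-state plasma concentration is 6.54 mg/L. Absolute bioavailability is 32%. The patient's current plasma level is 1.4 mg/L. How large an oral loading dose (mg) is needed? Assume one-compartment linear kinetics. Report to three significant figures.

1590 mg

The loading dose fills Vd to the target concentration.
Concentration deficit ΔC = 6.54 − 1.4 = 5.140 mg/L
LD = Vd × ΔC / F = 99.00 × 5.140 / 0.32 = 1590 mg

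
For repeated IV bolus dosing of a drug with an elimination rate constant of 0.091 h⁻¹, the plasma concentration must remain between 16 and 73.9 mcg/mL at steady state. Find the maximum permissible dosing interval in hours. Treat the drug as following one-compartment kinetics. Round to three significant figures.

Between IV bolus doses, concentration decays as C = C₀·e^(−kτ), so C_peak/C_trough = e^(kτ).
τ_max = ln(C_peak/C_trough) / k = ln(73.9/16) / 0.09100 = 1.530 / 0.09100 = 16.81 h

16.8 h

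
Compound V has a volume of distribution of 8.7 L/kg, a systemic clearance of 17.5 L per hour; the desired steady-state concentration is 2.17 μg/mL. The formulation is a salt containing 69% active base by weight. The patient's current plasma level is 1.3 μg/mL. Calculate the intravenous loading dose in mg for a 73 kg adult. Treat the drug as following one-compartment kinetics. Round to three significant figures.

Vd = 8.7 L/kg × 73 kg = 635.1 L
Concentration deficit ΔC = 2.17 − 1.3 = 0.8700 mg/L
LD = Vd × ΔC / S = 635.1 × 0.8700 / 0.69 = 800.8 mg

801 mg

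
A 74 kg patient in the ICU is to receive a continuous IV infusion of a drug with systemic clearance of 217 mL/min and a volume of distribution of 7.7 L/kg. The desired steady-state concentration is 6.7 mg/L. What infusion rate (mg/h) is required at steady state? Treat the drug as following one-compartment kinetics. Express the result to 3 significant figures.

CL = 217 mL/min = 217 × 0.06 = 13.02 L/h
R₀ = 13.02 × 6.7 = 87.23 mg/h

87.2 mg/h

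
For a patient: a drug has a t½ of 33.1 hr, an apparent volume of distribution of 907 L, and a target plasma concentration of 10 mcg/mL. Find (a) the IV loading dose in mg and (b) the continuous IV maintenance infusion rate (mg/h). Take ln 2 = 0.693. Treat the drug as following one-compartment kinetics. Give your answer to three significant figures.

(a) 9070 mg; (b) 190 mg/h

LD = Vd × C = 907.0 × 10 = 9070 mg
CL = 0.693 × Vd / t½ = 0.693 × 907.0 / 33.1 = 18.99 L/h
Infusion rate = CL × Css = 18.99 × 10 = 189.9 mg/h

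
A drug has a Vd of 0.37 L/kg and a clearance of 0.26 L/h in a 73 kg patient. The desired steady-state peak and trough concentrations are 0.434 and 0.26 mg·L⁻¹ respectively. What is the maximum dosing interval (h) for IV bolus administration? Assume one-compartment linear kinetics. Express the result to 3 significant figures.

53.2 h

Vd(total) = 73 kg × 0.37 L/kg = 27.01 L
k = CL / Vd = 0.2600 / 27.01 = 0.009626 h⁻¹
Between IV bolus doses, concentration decays as C = C₀·e^(−kτ), so C_peak/C_trough = e^(kτ).
τ_max = ln(C_peak/C_trough) / k = ln(0.434/0.26) / 0.009626 = 0.5124 / 0.009626 = 53.23 h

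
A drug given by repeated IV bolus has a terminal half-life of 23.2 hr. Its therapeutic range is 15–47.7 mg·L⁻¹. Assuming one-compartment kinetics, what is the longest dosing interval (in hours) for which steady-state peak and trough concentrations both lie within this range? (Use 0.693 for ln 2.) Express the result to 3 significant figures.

38.7 h

k = 0.693 / t½ = 0.693 / 23.2 = 0.02987 h⁻¹
Between IV bolus doses, concentration decays as C = C₀·e^(−kτ), so C_peak/C_trough = e^(kτ).
τ_max = ln(C_peak/C_trough) / k = ln(47.7/15) / 0.02987 = 1.157 / 0.02987 = 38.73 h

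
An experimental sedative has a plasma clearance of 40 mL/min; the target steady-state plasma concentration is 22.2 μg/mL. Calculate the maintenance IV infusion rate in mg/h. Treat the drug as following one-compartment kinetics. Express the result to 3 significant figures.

CL = 40 mL/min × 60/1000 = 2.400 L/h
Rate = CL × Css = 2.400 × 22.2 = 53.28 mg/h

53.3 mg/h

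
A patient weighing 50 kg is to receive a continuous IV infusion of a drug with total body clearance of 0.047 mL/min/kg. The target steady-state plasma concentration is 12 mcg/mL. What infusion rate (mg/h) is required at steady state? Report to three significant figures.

1.69 mg/h

CL = 0.047 mL/min/kg × 50 kg = 2.350 mL/min = 2.350 × 60/1000 = 0.1410 L/h
Infusion rate = CL · Css = 0.1410 L/h × 12 mg/L = 1.692 mg/h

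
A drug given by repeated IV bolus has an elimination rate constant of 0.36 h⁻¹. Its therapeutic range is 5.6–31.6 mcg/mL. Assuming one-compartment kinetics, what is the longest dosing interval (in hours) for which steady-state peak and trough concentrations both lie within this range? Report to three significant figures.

Between IV bolus doses, concentration decays as C = C₀·e^(−kτ), so C_peak/C_trough = e^(kτ).
τ_max = ln(C_peak/C_trough) / k = ln(31.6/5.6) / 0.3600 = 1.730 / 0.3600 = 4.806 h

4.81 h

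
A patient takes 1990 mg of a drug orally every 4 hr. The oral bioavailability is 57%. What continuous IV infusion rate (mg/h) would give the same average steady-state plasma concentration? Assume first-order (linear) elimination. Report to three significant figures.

Equivalent systemic input: infusion rate = F·D/τ.
Rate = 0.57 × 1990 / 4 = 283.6 mg/h

284 mg/h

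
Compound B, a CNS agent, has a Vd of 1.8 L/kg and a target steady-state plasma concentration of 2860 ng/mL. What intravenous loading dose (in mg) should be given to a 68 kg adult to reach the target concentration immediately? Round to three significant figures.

Total Vd = 1.8 × 68 = 122.4 L
C = 2860 ng/mL = 2.860 mg/L
LD = Vd × C = 122.4 × 2.860 = 350.1 mg

350 mg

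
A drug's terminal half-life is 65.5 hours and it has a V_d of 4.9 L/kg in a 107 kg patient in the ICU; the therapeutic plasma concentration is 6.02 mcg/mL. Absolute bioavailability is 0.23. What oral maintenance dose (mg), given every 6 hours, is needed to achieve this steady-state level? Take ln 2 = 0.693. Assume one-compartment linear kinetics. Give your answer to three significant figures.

Total Vd = 4.9 × 107 = 524.3 L
CL = ln 2 · Vd / t½ = 0.693 × 524.3 / 65.5 = 5.547 L/h
D = CL × Css × τ / F = 5.547 × 6.02 × 6 / 0.23 = 871.1 mg

871 mg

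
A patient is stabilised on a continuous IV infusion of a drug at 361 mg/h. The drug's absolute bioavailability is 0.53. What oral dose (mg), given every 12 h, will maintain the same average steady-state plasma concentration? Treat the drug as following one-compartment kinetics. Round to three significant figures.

To maintain the same Css, the systemic dosing rate must be unchanged: F·D/τ = infusion rate.
D = rate × τ / F = 361 × 12 / 0.53 = 8174 mg

8170 mg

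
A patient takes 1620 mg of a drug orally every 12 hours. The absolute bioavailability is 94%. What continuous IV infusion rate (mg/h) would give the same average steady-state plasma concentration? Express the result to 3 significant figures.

127 mg/h

Equivalent systemic input: infusion rate = F·D/τ.
Rate = 0.94 × 1620 / 12 = 126.9 mg/h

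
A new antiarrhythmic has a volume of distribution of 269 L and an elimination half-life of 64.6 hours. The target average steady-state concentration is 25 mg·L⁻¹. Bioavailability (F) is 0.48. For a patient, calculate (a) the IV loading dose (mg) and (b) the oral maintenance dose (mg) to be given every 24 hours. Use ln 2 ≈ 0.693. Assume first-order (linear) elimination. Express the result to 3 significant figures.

LD = Vd × C = 269.0 × 25 = 6725 mg
CL = 0.693 × Vd / t½ = 0.693 × 269.0 / 64.6 = 2.886 L/h
D = CL × Css × τ / F = 2.886 × 25 × 24 / 0.48 = 3608 mg

(a) 6730 mg; (b) 3610 mg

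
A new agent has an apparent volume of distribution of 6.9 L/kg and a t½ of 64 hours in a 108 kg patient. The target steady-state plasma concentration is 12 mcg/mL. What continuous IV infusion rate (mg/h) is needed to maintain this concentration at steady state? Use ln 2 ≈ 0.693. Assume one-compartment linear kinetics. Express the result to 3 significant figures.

96.8 mg/h

Vd = 6.9 L/kg × 108 kg = 745.2 L
CL = 0.693 × Vd / t½ = 0.693 × 745.2 / 64 = 8.069 L/h
Infusion rate = CL × Css = 8.069 × 12 = 96.83 mg/h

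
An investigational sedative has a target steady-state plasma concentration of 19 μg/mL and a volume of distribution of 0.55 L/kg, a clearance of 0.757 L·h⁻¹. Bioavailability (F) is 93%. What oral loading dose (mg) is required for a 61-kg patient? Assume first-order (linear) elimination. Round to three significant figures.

Vd = 0.55 L/kg × 61 kg = 33.55 L
The loading dose fills Vd to the target concentration.
LD = Vd × C / F = 33.55 × 19.00 / 0.93 = 685.4 mg

685 mg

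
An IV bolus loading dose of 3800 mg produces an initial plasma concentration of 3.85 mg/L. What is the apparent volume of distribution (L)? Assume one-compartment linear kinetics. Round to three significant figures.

987 L

Immediately after an IV bolus, C₀ = Dose / Vd, so Vd = Dose / C₀.
Vd = 3800 / 3.85 = 987.0 L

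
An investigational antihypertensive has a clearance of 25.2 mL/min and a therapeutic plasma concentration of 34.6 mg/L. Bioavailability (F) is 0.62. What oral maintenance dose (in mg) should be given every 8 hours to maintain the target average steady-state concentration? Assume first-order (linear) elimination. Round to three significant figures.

CL = 25.2 mL/min = 25.2 × 0.06 = 1.512 L/h
D = CL × Css × τ / F = 1.512 × 34.6 × 8 / 0.62 = 675.0 mg

675 mg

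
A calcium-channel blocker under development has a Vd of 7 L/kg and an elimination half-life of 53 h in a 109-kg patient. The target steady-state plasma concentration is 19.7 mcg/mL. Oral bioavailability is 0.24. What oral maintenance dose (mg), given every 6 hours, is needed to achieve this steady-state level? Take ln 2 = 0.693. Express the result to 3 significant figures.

4910 mg

Total Vd = 7 × 109 = 763.0 L
CL = 0.693 × Vd / t½ = 0.693 × 763.0 / 53 = 9.977 L/h
D = CL × Css × τ / F = 9.977 × 19.7 × 6 / 0.24 = 4914 mg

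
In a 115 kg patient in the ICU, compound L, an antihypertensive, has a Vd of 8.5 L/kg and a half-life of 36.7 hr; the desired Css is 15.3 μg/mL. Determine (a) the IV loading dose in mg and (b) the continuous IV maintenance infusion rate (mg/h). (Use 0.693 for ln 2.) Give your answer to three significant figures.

Total Vd = 8.5 × 115 = 977.5 L
LD = Vd × C = 977.5 × 15.3 = 14960 mg
CL = 0.693 × Vd / t½ = 0.693 × 977.5 / 36.7 = 18.46 L/h
Infusion rate = CL × Css = 18.46 × 15.3 = 282.4 mg/h

(a) 15000 mg; (b) 282 mg/h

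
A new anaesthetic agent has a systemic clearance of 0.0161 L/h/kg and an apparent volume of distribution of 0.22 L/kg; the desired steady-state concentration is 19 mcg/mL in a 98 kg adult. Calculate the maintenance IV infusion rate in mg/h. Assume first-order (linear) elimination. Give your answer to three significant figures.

30.0 mg/h

CL = 0.0161 L/h/kg × 98 kg = 1.578 L/h
At steady state, infusion rate equals elimination rate: rate in = CL × Css.
R₀ = 1.578 × 19 = 29.98 mg/h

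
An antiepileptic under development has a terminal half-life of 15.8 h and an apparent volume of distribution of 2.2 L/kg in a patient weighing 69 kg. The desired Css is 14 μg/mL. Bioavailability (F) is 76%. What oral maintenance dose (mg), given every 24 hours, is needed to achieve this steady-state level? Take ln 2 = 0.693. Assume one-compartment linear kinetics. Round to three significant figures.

Vd(total) = 69 kg × 2.2 L/kg = 151.8 L
k = 0.693/15.8 = 0.04386 h⁻¹, so CL = k·Vd = 0.04386 × 151.8 = 6.658 L/h
D = CL × Css × τ / F = 6.658 × 14 × 24 / 0.76 = 2944 mg

2940 mg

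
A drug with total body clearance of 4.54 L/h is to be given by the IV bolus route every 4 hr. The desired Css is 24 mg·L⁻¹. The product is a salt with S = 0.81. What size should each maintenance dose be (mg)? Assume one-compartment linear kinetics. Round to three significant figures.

D = CL × Css × τ / S = 4.540 × 24 × 4 / 0.81 = 538.1 mg

538 mg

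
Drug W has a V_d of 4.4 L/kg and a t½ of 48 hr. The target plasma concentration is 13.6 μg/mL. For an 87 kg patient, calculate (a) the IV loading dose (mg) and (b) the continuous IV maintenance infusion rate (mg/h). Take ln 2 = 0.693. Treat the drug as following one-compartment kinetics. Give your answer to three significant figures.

(a) 5210 mg; (b) 75.2 mg/h

Vd(total) = 87 kg × 4.4 L/kg = 382.8 L
LD = Vd × C = 382.8 × 13.6 = 5206 mg
CL = 0.693 × Vd / t½ = 0.693 × 382.8 / 48 = 5.527 L/h
Infusion rate = CL × Css = 5.527 × 13.6 = 75.17 mg/h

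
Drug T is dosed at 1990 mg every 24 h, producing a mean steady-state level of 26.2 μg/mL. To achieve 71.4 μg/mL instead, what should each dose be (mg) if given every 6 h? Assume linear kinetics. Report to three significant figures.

1360 mg

With linear kinetics, Css is proportional to dose rate (D/τ) at fixed clearance.
D₂ = D₁ × (Css,target / Css,current) × (τ₂/τ₁) = 1990 × (71.4/26.2) × (6/24) = 1356 mg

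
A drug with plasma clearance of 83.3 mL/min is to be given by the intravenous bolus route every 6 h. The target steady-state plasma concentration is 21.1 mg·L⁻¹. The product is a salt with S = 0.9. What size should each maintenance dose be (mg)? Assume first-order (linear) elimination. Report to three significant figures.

CL = 83.3 mL/min = 83.3 × 0.06 = 4.998 L/h
At steady state, dose per interval replaces the amount cleared in that interval: S·D/τ = CL·Css.
D = CL × Css × τ / S = 4.998 × 21.1 × 6 / 0.9 = 703.1 mg

703 mg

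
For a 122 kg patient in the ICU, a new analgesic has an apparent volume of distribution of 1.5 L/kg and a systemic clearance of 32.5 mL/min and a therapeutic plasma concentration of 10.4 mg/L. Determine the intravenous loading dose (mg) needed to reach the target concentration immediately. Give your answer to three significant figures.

Vd = 1.5 L/kg × 122 kg = 183.0 L
LD = Vd × C = 183.0 × 10.40 = 1903 mg

1900 mg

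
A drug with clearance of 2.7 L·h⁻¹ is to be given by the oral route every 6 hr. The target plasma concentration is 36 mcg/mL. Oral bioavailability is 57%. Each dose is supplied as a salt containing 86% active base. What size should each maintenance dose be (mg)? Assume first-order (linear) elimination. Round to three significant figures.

At steady state, dose per interval replaces the amount cleared in that interval: F·S·D/τ = CL·Css.
D = CL × Css × τ / F / S = 2.700 × 36 × 6 / 0.57 / 0.86 = 1190 mg

1190 mg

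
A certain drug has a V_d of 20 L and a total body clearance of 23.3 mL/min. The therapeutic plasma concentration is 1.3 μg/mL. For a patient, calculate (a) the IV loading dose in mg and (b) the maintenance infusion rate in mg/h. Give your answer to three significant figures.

(a) 26.0 mg; (b) 1.82 mg/h

Loading: fill Vd to C_target → 20.00 L × 1.3 mg/L = 26.00 mg
CL = 23.3 mL/min × 60/1000 = 1.398 L/h
Maintenance infusion rate = CL × Css = 1.398 × 1.3 = 1.817 mg/h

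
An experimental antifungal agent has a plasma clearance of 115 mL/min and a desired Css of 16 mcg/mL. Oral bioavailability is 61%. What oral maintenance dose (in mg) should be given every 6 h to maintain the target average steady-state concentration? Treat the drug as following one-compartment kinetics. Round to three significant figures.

CL = 115 mL/min = 115 × 0.06 = 6.900 L/h
At steady state, dose per interval replaces the amount cleared in that interval: F·D/τ = CL·Css.
D = CL × Css × τ / F = 6.900 × 16 × 6 / 0.61 = 1086 mg

1090 mg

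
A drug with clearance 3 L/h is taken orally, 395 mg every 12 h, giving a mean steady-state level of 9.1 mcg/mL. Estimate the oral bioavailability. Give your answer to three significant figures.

F·D/τ = CL·Css at steady state → F = CL·Css·τ / D.
F = 3 × 9.1 × 12 / 395 = 0.829

0.829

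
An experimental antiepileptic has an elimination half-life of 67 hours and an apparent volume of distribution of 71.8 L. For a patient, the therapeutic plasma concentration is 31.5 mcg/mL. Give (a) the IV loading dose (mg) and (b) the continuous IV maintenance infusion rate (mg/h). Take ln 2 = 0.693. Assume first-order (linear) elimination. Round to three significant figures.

(a) 2260 mg; (b) 23.4 mg/h

LD = Vd × C = 71.80 × 31.5 = 2262 mg
CL = 0.693 × Vd / t½ = 0.693 × 71.80 / 67 = 0.7426 L/h
Infusion rate = CL × Css = 0.7426 × 31.5 = 23.39 mg/h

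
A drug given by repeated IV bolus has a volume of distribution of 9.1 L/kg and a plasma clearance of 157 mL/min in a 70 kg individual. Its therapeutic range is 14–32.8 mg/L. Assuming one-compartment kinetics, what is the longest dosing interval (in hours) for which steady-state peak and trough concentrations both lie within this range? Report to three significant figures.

57.6 h

Vd(total) = 70 kg × 9.1 L/kg = 637.0 L
CL = 157 mL/min × 60/1000 = 9.420 L/h
k = CL / Vd = 9.420 / 637.0 = 0.01479 h⁻¹
Between IV bolus doses, concentration decays as C = C₀·e^(−kτ), so C_peak/C_trough = e^(kτ).
τ_max = ln(C_peak/C_trough) / k = ln(32.8/14) / 0.01479 = 0.8514 / 0.01479 = 57.57 h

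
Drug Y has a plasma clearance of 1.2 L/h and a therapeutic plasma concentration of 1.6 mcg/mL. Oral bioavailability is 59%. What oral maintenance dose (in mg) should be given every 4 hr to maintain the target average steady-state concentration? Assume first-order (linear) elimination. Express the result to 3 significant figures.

13.0 mg

At steady state, dose per interval replaces the amount cleared in that interval: F·D/τ = CL·Css.
D = CL × Css × τ / F = 1.200 × 1.6 × 4 / 0.59 = 13.02 mg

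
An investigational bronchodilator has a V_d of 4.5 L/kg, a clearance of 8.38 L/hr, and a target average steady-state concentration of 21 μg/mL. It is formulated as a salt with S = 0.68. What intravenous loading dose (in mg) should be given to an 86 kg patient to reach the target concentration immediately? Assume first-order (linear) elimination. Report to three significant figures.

12000 mg

Vd = 4.5 L/kg × 86 kg = 387.0 L
Loading dose depends on Vd (not clearance): it fills the distribution volume.
LD = Vd × C / S = 387.0 × 21.00 / 0.68 = 11950 mg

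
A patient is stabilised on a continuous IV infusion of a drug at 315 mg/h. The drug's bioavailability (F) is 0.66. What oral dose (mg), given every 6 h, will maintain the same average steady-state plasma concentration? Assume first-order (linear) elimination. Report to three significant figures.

2860 mg

To maintain the same Css, the systemic dosing rate must be unchanged: F·D/τ = infusion rate.
D = rate × τ / F = 315 × 6 / 0.66 = 2864 mg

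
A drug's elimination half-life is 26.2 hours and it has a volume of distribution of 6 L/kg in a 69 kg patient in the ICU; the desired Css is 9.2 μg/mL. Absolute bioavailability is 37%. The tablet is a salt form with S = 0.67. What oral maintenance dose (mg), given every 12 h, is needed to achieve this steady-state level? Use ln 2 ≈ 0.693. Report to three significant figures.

4880 mg

Vd(total) = 69 kg × 6 L/kg = 414.0 L
k = 0.693/26.2 = 0.02645 h⁻¹, so CL = k·Vd = 0.02645 × 414.0 = 10.95 L/h
D = CL × Css × τ / F / S = 10.95 × 9.2 × 12 / 0.37 / 0.67 = 4876 mg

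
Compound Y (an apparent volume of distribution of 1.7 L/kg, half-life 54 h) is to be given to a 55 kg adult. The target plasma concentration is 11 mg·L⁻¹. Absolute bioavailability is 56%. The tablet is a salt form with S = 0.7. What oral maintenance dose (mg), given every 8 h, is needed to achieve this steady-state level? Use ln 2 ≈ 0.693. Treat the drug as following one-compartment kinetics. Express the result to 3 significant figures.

269 mg

Total Vd = 1.7 × 55 = 93.50 L
k = 0.693/54 = 0.01283 h⁻¹, so CL = k·Vd = 0.01283 × 93.50 = 1.200 L/h
D = CL × Css × τ / F / S = 1.200 × 11 × 8 / 0.56 / 0.7 = 269.4 mg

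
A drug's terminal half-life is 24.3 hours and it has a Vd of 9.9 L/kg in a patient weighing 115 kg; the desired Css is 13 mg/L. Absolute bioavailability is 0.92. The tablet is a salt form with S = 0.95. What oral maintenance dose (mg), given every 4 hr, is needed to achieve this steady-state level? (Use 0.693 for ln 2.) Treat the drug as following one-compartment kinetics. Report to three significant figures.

Vd = 9.9 L/kg × 115 kg = 1139 L
CL = 0.693 × Vd / t½ = 0.693 × 1139 / 24.3 = 32.48 L/h
D = CL × Css × τ / F / S = 32.48 × 13 × 4 / 0.92 / 0.95 = 1932 mg

1930 mg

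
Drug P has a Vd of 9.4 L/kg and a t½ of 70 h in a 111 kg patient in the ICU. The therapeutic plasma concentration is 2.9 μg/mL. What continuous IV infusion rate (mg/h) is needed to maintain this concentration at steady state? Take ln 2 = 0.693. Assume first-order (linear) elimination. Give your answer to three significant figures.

Vd(total) = 111 kg × 9.4 L/kg = 1043 L
CL = 0.693 × Vd / t½ = 0.693 × 1043 / 70 = 10.33 L/h
Infusion rate = CL × Css = 10.33 × 2.9 = 29.96 mg/h

30.0 mg/h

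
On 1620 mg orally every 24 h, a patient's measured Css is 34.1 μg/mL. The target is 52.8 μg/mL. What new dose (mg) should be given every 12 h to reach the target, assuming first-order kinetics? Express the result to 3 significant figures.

1250 mg

With linear kinetics, Css is proportional to dose rate (D/τ) at fixed clearance.
D₂ = D₁ × (Css,target / Css,current) × (τ₂/τ₁) = 1620 × (52.8/34.1) × (12/24) = 1254 mg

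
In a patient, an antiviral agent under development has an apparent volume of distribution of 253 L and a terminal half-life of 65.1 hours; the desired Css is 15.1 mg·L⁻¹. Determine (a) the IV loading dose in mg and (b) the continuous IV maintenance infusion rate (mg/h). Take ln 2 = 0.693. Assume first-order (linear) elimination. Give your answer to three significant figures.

(a) 3820 mg; (b) 40.7 mg/h

LD = Vd × C = 253.0 × 15.1 = 3820 mg
CL = 0.693 × Vd / t½ = 0.693 × 253.0 / 65.1 = 2.693 L/h
Infusion rate = CL × Css = 2.693 × 15.1 = 40.66 mg/h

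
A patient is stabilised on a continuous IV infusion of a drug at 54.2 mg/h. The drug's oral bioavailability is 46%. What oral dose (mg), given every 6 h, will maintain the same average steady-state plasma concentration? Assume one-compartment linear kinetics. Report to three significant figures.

To maintain the same Css, the systemic dosing rate must be unchanged: F·D/τ = infusion rate.
D = rate × τ / F = 54.2 × 6 / 0.46 = 707.0 mg

707 mg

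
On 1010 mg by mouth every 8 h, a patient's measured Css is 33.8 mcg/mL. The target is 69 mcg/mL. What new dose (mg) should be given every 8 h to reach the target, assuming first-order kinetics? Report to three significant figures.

With linear kinetics, Css is proportional to dose rate (D/τ) at fixed clearance.
D₂ = D₁ × (Css,target / Css,current) = 1010 × 69/33.8 = 2062 mg

2060 mg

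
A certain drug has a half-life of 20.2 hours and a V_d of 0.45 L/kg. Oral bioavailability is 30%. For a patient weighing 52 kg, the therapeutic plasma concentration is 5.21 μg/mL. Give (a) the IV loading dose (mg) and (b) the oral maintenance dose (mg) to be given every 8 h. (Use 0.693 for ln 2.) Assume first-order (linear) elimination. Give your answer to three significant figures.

Vd = 0.45 L/kg × 52 kg = 23.40 L
LD = Vd × C = 23.40 × 5.21 = 121.9 mg
CL = 0.693 × Vd / t½ = 0.693 × 23.40 / 20.2 = 0.8028 L/h
D = CL × Css × τ / F = 0.8028 × 5.21 × 8 / 0.3 = 111.5 mg

(a) 122 mg; (b) 112 mg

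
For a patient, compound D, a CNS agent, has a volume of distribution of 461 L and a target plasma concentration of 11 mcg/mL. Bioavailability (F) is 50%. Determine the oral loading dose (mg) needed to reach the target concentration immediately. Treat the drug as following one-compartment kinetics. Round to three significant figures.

The loading dose fills Vd to the target concentration.
LD = Vd × C / F = 461.0 × 11.00 / 0.5 = 10140 mg

10100 mg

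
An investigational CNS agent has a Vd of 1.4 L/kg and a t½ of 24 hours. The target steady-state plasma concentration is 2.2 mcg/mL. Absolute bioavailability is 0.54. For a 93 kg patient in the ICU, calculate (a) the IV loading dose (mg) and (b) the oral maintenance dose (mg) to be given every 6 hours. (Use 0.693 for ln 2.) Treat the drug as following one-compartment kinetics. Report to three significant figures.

(a) 286 mg; (b) 91.9 mg

Vd = 1.4 L/kg × 93 kg = 130.2 L
LD = Vd × C = 130.2 × 2.2 = 286.4 mg
CL = 0.693 × Vd / t½ = 0.693 × 130.2 / 24 = 3.760 L/h
D = CL × Css × τ / F = 3.760 × 2.2 × 6 / 0.54 = 91.91 mg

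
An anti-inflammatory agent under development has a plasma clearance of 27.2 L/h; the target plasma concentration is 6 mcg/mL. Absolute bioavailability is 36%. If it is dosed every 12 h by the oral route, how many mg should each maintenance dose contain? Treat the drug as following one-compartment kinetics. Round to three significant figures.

D = CL × Css × τ / F = 27.20 × 6 × 12 / 0.36 = 5440 mg

5440 mg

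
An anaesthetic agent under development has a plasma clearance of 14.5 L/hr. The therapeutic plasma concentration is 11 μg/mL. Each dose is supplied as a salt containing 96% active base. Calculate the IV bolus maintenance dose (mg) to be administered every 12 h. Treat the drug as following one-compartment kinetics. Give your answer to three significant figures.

1990 mg

D = CL × Css × τ / S = 14.50 × 11 × 12 / 0.96 = 1994 mg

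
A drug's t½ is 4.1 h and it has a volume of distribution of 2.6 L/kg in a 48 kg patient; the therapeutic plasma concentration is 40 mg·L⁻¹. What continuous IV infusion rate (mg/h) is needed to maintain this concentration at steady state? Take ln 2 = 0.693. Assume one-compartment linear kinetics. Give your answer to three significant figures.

844 mg/h

Total Vd = 2.6 × 48 = 124.8 L
k = 0.693/4.1 = 0.1690 h⁻¹, so CL = k·Vd = 0.1690 × 124.8 = 21.09 L/h
Infusion rate = CL × Css = 21.09 × 40 = 843.6 mg/h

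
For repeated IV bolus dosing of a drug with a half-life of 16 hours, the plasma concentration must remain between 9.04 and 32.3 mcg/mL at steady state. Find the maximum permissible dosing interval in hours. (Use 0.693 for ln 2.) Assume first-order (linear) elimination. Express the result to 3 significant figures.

k = 0.693 / t½ = 0.693 / 16 = 0.04331 h⁻¹
Between IV bolus doses, concentration decays as C = C₀·e^(−kτ), so C_peak/C_trough = e^(kτ).
τ_max = ln(C_peak/C_trough) / k = ln(32.3/9.04) / 0.04331 = 1.273 / 0.04331 = 29.39 h

29.4 h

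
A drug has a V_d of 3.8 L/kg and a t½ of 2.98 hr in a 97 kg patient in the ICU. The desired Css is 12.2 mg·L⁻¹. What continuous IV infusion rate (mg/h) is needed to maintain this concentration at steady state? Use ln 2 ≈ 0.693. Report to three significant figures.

1050 mg/h

Vd(total) = 97 kg × 3.8 L/kg = 368.6 L
k = 0.693/2.98 = 0.2326 h⁻¹, so CL = k·Vd = 0.2326 × 368.6 = 85.74 L/h
Infusion rate = CL × Css = 85.74 × 12.2 = 1046 mg/h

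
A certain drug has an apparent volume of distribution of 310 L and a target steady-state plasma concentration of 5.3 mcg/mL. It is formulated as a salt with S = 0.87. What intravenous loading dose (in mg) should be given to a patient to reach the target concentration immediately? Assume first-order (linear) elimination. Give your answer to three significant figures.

1890 mg

The loading dose fills Vd to the target concentration.
LD = Vd × C / S = 310.0 × 5.300 / 0.87 = 1889 mg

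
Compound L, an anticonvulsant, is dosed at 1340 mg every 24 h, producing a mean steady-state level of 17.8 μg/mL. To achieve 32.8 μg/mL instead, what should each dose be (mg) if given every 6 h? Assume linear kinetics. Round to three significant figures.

With linear kinetics, Css is proportional to dose rate (D/τ) at fixed clearance.
D₂ = D₁ × (Css,target / Css,current) × (τ₂/τ₁) = 1340 × (32.8/17.8) × (6/24) = 617.3 mg

617 mg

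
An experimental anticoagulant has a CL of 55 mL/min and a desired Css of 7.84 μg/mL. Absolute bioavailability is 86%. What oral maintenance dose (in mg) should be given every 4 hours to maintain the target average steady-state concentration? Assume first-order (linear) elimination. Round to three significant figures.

120 mg

CL = 55 mL/min = 55 × 0.06 = 3.300 L/h
D = CL × Css × τ / F = 3.300 × 7.84 × 4 / 0.86 = 120.3 mg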